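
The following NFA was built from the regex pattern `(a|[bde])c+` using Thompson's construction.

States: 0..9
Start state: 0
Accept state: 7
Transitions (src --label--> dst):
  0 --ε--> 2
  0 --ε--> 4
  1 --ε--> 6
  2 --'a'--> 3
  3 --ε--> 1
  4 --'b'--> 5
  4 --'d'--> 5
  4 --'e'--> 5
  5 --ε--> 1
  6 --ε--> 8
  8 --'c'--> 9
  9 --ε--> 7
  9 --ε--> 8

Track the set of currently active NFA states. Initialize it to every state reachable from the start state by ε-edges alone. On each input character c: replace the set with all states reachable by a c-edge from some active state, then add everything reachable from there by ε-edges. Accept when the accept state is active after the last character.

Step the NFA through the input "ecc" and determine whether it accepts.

Answer: ACCEPT

Trace:
initial (ε-close {0}): {0,2,4}
'e' @ 1: {1,5,6,8}
'c' @ 2: {7,8,9}  (accept∈set)
'c' @ 3: {7,8,9}  (accept∈set)
end set {7,8,9} — state 7 in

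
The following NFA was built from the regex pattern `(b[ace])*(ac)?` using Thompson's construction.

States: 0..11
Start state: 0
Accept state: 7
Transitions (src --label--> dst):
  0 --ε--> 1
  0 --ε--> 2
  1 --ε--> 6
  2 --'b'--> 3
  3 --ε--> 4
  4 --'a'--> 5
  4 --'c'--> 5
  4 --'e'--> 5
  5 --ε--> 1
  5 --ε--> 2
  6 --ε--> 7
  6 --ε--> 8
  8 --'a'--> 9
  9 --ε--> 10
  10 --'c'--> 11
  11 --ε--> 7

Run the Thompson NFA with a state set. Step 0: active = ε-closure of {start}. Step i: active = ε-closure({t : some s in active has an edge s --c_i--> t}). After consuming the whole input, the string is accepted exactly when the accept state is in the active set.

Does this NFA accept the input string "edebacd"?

Answer: REJECT

Trace:
initial (ε-close {0}): {0,1,2,6,7,8}
'e' @ 1: {}  — state set empty
rest 'debacd' ignored (set empty)
end set {} — state 7 not in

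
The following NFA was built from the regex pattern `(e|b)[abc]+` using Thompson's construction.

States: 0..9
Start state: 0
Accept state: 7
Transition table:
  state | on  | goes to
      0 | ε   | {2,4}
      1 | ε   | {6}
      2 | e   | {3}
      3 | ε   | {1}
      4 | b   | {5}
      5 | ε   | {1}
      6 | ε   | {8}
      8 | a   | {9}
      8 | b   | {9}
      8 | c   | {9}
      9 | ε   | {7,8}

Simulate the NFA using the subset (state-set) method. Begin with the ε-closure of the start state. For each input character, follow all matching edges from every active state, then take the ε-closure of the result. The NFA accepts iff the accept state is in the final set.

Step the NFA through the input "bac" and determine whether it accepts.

initial (ε-close {0}): {0,2,4}
'b' @ 1: {1,5,6,8}
'a' @ 2: {7,8,9}  ✓accept
'c' @ 3: {7,8,9}  ✓accept
final: {7,8,9}; accept 7 in set

Answer: ACCEPT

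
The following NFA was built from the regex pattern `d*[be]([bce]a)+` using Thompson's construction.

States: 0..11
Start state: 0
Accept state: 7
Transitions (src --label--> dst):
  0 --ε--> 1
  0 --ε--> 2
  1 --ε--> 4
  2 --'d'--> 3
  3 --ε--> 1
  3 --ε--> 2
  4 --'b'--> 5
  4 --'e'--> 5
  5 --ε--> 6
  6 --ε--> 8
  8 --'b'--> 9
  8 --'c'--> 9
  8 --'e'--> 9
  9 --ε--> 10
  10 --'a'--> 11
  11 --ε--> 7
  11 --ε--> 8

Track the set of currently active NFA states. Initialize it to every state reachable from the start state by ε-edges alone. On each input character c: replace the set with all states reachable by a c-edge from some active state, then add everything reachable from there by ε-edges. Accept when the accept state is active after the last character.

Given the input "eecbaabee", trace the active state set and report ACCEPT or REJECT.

Answer: REJECT

Trace:
start: ε-closure({0}) = {0,1,2,4}
'e' @ 1: {5,6,8}
'e' @ 2: {9,10}
'c' @ 3: {}  — state set empty
rest 'baabee' ignored (set empty)
after full input: {}  (accept=7 not in)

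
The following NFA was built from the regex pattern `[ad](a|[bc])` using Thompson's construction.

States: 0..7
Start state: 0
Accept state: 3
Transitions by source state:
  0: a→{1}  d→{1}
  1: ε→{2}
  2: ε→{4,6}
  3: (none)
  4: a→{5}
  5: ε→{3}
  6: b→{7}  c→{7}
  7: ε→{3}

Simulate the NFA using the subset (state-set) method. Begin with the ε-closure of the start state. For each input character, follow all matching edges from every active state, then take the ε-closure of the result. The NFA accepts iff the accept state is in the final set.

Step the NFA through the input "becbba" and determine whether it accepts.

Answer: REJECT

Trace:
start: ε-closure({0}) = {0}
'b' @ 1: {}  — no active states
rest 'ecbba' ignored (set empty)
final: {}; accept 3 not in set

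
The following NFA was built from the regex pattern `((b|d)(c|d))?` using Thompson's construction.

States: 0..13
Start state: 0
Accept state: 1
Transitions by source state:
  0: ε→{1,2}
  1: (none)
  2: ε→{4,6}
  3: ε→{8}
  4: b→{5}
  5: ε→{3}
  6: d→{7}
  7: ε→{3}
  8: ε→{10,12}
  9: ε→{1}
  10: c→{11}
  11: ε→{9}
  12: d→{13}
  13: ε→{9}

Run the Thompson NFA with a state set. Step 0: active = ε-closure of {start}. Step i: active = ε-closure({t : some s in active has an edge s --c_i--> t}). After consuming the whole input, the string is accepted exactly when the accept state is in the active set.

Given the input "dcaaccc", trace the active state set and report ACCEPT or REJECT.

start: ε-closure({0}) = {0,1,2,4,6}
'd' @ 1: {3,7,8,10,12}
'c' @ 2: {1,9,11}  (accept∈set)
'a' @ 3: {}  — state set empty
rest 'accc' ignored (set empty)
after full input: {}  (accept=1 not in)

Answer: REJECT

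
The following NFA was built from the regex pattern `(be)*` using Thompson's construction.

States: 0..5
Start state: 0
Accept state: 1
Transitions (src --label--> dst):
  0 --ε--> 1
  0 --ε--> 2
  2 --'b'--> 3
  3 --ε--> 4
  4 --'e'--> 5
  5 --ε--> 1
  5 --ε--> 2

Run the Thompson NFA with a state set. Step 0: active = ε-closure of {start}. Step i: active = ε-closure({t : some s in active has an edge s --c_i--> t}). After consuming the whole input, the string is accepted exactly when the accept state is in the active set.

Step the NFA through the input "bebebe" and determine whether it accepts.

initial (ε-close {0}): {0,1,2}
'b' @ 1: {3,4}
'e' @ 2: {1,2,5}  (accept∈set)
'b' @ 3: {3,4}
'e' @ 4: {1,2,5}  (accept∈set)
'b' @ 5: {3,4}
'e' @ 6: {1,2,5}  (accept∈set)
end set {1,2,5} — state 1 in

Answer: ACCEPT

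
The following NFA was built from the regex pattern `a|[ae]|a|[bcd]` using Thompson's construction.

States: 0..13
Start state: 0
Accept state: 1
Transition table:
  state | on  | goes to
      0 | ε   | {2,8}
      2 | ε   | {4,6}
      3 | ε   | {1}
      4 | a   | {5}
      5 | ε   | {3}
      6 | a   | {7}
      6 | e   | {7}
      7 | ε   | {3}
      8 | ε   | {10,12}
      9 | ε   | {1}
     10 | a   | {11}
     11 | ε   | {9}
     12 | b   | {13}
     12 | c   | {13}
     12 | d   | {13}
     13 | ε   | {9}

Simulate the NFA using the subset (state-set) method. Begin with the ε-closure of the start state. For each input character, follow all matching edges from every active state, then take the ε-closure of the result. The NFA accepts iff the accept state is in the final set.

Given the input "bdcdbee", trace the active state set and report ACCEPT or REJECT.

start: ε-closure({0}) = {0,2,4,6,8,10,12}
'b' @ 1: {1,9,13}  [accepting]
'd' @ 2: {}  — dead — no transitions
rest 'cdbee' ignored (set empty)
after full input: {}  (accept=1 not in)

Answer: REJECT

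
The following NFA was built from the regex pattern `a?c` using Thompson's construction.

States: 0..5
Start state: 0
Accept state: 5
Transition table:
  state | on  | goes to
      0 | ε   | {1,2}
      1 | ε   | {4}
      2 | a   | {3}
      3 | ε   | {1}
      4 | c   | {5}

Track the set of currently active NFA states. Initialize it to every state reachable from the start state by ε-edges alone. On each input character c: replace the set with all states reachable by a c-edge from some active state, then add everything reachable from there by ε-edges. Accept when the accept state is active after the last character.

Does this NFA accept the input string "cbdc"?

Answer: REJECT

Trace:
initial (ε-close {0}): {0,1,2,4}
'c' @ 1: {5}  [accepting]
'b' @ 2: {}  — dead — no transitions
rest 'dc' ignored (set empty)
after full input: {}  (accept=5 not in)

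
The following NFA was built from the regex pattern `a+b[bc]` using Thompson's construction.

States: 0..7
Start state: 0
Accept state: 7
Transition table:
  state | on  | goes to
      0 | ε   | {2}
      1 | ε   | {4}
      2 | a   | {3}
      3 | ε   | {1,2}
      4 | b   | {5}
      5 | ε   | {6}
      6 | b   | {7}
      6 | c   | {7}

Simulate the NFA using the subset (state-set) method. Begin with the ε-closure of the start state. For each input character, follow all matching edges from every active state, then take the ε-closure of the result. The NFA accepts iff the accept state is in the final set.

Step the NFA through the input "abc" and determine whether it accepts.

start: ε-closure({0}) = {0,2}
'a' @ 1: {1,2,3,4}
'b' @ 2: {5,6}
'c' @ 3: {7}  ✓accept
after full input: {7}  (accept=7 in)

Answer: ACCEPT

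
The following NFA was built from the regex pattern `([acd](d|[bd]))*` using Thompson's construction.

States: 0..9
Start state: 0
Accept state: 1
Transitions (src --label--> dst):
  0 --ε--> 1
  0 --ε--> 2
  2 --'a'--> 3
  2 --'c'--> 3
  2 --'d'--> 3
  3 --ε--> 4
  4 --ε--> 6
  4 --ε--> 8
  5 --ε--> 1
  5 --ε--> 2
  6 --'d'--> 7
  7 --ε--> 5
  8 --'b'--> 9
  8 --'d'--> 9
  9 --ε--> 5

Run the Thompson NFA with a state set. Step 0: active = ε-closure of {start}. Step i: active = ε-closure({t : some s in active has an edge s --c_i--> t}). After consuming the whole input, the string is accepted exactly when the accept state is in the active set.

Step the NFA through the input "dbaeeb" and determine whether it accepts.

Answer: REJECT

Trace:
initial (ε-close {0}): {0,1,2}
'd' @ 1: {3,4,6,8}
'b' @ 2: {1,2,5,9}  (accept∈set)
'a' @ 3: {3,4,6,8}
'e' @ 4: {}  — state set empty
rest 'eb' ignored (set empty)
final: {}; accept 1 not in set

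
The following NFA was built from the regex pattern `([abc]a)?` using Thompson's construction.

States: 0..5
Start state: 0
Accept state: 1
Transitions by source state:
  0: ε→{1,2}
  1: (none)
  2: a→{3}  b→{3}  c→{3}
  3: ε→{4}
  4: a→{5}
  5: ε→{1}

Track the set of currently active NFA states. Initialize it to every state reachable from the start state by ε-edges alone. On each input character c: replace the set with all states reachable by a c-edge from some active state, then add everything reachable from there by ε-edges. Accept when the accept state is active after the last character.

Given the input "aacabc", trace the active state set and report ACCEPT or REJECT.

S₀ = ε-closure({0}) = {0,1,2}
'a' @ 1: {3,4}
'a' @ 2: {1,5}  [accepting]
'c' @ 3: {}  — state set empty
rest 'abc' ignored (set empty)
final: {}; accept 1 not in set

Answer: REJECT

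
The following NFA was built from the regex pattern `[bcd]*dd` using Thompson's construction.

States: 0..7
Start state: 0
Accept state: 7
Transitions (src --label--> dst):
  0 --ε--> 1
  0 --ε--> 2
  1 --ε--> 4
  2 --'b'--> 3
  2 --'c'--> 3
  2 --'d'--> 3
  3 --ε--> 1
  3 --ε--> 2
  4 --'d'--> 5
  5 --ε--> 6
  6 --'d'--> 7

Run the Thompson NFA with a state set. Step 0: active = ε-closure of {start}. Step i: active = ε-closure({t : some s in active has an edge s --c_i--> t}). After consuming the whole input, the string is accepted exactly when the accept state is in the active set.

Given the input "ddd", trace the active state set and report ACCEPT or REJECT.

initial (ε-close {0}): {0,1,2,4}
'd' @ 1: {1,2,3,4,5,6}
'd' @ 2: {1,2,3,4,5,6,7}  ✓accept
'd' @ 3: {1,2,3,4,5,6,7}  ✓accept
after full input: {1,2,3,4,5,6,7}  (accept=7 in)

Answer: ACCEPT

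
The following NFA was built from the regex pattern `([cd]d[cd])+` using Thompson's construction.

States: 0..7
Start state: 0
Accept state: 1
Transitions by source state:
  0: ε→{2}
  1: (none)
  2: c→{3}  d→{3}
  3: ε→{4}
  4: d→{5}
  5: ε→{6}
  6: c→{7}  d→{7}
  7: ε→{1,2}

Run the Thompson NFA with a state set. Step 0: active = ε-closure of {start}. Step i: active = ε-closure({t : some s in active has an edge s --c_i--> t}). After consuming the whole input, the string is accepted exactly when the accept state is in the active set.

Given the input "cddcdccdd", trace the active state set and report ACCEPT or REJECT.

S₀ = ε-closure({0}) = {0,2}
'c' @ 1: {3,4}
'd' @ 2: {5,6}
'd' @ 3: {1,2,7}  (accept∈set)
'c' @ 4: {3,4}
'd' @ 5: {5,6}
'c' @ 6: {1,2,7}  (accept∈set)
'c' @ 7: {3,4}
'd' @ 8: {5,6}
'd' @ 9: {1,2,7}  (accept∈set)
end set {1,2,7} — state 1 in

Answer: ACCEPT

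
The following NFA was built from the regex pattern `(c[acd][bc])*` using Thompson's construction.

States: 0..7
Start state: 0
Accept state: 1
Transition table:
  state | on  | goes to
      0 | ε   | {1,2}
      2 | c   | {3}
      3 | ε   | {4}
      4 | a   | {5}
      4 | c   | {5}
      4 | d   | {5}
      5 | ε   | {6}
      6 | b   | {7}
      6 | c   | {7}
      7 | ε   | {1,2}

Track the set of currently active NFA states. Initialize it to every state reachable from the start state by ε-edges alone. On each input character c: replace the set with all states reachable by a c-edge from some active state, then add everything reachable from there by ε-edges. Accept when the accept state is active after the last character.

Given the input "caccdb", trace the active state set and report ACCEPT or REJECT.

initial (ε-close {0}): {0,1,2}
'c' @ 1: {3,4}
'a' @ 2: {5,6}
'c' @ 3: {1,2,7}  [accepting]
'c' @ 4: {3,4}
'd' @ 5: {5,6}
'b' @ 6: {1,2,7}  [accepting]
after full input: {1,2,7}  (accept=1 in)

Answer: ACCEPT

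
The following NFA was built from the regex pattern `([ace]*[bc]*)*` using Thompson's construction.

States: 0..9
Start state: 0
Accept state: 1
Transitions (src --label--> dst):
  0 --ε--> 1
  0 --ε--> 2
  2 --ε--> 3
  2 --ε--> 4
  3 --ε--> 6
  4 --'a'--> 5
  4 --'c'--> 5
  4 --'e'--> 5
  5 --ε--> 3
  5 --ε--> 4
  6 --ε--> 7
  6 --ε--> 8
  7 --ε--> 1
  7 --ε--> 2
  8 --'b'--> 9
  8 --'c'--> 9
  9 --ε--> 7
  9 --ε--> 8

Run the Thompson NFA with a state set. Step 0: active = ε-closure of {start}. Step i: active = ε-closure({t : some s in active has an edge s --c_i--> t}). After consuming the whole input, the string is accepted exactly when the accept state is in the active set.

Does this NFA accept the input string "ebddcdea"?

S₀ = ε-closure({0}) = {0,1,2,3,4,6,7,8}
'e' @ 1: {1,2,3,4,5,6,7,8}  ✓accept
'b' @ 2: {1,2,3,4,6,7,8,9}  ✓accept
'd' @ 3: {}  — no active states
rest 'dcdea' ignored (set empty)
end set {} — state 1 not in

Answer: REJECT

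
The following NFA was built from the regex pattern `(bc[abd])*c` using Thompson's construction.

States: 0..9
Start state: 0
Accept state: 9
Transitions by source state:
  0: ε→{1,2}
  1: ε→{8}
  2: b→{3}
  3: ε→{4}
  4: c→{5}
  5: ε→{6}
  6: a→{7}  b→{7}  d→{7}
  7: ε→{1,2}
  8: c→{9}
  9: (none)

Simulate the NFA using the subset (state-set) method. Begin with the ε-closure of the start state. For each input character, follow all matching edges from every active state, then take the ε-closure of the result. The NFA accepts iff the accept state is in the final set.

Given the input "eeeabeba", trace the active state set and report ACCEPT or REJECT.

start: ε-closure({0}) = {0,1,2,8}
'e' @ 1: {}  — dead — no transitions
rest 'eeabeba' ignored (set empty)
end set {} — state 9 not in

Answer: REJECT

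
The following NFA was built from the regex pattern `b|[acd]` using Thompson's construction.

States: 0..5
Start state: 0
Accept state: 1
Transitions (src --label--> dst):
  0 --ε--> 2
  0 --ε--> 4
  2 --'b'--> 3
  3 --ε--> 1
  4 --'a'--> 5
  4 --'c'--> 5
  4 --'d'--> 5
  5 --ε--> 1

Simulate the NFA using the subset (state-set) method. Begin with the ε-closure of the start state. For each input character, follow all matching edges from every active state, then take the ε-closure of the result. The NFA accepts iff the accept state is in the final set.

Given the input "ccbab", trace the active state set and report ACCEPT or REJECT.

Answer: REJECT

Steps:
initial (ε-close {0}): {0,2,4}
'c' @ 1: {1,5}  (accept∈set)
'c' @ 2: {}  — no active states
rest 'bab' ignored (set empty)
end set {} — state 1 not in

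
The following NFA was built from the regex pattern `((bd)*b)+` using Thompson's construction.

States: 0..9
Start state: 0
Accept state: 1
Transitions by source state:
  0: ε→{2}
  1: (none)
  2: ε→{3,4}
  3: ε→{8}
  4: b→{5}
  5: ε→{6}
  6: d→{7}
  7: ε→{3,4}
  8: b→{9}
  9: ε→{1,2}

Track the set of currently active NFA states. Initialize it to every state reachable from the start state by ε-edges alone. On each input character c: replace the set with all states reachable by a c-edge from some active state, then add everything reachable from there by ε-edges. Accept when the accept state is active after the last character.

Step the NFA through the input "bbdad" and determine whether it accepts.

Answer: REJECT

Trace:
initial (ε-close {0}): {0,2,3,4,8}
'b' @ 1: {1,2,3,4,5,6,8,9}  [accepting]
'b' @ 2: {1,2,3,4,5,6,8,9}  [accepting]
'd' @ 3: {3,4,7,8}
'a' @ 4: {}  — no active states
rest 'd' ignored (set empty)
end set {} — state 1 not in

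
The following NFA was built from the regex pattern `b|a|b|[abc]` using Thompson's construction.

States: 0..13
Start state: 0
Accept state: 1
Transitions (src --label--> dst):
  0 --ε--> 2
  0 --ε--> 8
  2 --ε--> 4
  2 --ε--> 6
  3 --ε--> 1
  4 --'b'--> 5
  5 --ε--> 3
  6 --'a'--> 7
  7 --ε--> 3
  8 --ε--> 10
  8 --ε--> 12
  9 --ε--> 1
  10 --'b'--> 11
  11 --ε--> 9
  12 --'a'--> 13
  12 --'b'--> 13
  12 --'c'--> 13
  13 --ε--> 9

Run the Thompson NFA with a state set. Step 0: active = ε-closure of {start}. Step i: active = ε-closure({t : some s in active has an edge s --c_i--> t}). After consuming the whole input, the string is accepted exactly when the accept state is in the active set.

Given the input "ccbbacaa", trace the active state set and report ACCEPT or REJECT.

start: ε-closure({0}) = {0,2,4,6,8,10,12}
'c' @ 1: {1,9,13}  ✓accept
'c' @ 2: {}  — state set empty
rest 'bbacaa' ignored (set empty)
final: {}; accept 1 not in set

Answer: REJECT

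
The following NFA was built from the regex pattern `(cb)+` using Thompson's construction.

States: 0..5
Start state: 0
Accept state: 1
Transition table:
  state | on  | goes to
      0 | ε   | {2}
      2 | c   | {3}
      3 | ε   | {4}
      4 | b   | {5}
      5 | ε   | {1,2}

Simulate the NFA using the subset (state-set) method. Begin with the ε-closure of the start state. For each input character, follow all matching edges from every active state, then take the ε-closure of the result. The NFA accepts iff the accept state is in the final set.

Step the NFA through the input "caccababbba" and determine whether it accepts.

S₀ = ε-closure({0}) = {0,2}
'c' @ 1: {3,4}
'a' @ 2: {}  — dead — no transitions
rest 'ccababbba' ignored (set empty)
after full input: {}  (accept=1 not in)

Answer: REJECT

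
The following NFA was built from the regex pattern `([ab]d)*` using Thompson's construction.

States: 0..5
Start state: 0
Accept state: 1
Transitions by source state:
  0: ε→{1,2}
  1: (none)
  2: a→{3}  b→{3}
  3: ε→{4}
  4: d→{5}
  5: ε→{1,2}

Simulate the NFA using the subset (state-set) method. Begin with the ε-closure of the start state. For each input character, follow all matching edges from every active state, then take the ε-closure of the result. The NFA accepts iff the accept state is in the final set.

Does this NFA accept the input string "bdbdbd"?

S₀ = ε-closure({0}) = {0,1,2}
'b' @ 1: {3,4}
'd' @ 2: {1,2,5}  [accepting]
'b' @ 3: {3,4}
'd' @ 4: {1,2,5}  [accepting]
'b' @ 5: {3,4}
'd' @ 6: {1,2,5}  [accepting]
end set {1,2,5} — state 1 in

Answer: ACCEPT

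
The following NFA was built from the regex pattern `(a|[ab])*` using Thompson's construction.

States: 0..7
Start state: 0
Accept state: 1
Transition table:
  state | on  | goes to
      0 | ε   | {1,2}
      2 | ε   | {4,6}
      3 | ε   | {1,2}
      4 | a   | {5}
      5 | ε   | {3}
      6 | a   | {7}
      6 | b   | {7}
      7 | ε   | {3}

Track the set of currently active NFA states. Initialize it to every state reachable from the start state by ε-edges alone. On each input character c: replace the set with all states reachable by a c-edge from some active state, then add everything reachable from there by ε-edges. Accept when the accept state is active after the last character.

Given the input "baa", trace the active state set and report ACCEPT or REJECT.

Answer: ACCEPT

Trace:
S₀ = ε-closure({0}) = {0,1,2,4,6}
'b' @ 1: {1,2,3,4,6,7}  [accepting]
'a' @ 2: {1,2,3,4,5,6,7}  [accepting]
'a' @ 3: {1,2,3,4,5,6,7}  [accepting]
final: {1,2,3,4,5,6,7}; accept 1 in set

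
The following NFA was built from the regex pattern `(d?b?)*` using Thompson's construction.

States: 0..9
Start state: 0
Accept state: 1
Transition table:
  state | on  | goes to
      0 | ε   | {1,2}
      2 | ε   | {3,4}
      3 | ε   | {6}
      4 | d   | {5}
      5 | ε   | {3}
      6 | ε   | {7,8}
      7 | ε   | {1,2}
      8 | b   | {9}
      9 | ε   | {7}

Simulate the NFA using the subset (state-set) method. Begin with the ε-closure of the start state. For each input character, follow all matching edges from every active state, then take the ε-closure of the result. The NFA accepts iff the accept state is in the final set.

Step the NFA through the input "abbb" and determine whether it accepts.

S₀ = ε-closure({0}) = {0,1,2,3,4,6,7,8}
'a' @ 1: {}  — state set empty
rest 'bbb' ignored (set empty)
end set {} — state 1 not in

Answer: REJECT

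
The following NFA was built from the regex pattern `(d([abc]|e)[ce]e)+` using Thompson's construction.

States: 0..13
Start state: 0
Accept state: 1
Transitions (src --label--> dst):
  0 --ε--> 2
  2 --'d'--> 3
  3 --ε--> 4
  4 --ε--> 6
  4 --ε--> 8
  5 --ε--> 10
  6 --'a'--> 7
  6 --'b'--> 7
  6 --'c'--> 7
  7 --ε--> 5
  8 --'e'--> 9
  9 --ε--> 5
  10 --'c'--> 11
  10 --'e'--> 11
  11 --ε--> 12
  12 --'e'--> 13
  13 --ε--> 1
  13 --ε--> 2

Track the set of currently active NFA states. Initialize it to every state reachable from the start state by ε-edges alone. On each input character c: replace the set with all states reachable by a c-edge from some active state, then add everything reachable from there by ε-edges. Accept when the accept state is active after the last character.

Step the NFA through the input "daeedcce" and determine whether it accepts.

S₀ = ε-closure({0}) = {0,2}
'd' @ 1: {3,4,6,8}
'a' @ 2: {5,7,10}
'e' @ 3: {11,12}
'e' @ 4: {1,2,13}  [accepting]
'd' @ 5: {3,4,6,8}
'c' @ 6: {5,7,10}
'c' @ 7: {11,12}
'e' @ 8: {1,2,13}  [accepting]
end set {1,2,13} — state 1 in

Answer: ACCEPT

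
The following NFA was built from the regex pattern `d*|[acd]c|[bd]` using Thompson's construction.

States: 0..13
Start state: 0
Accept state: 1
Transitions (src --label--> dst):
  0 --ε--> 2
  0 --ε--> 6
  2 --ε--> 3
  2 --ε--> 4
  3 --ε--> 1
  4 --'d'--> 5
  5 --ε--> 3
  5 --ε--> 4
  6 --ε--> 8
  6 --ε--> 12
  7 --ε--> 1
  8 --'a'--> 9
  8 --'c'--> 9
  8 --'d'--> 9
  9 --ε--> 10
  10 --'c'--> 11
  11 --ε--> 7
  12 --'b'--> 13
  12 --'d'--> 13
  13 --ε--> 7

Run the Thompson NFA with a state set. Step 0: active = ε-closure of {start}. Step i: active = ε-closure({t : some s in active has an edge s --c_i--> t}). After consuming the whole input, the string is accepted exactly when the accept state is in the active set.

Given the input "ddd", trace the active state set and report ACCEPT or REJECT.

Answer: ACCEPT

Trace:
start: ε-closure({0}) = {0,1,2,3,4,6,8,12}
'd' @ 1: {1,3,4,5,7,9,10,13}  [accepting]
'd' @ 2: {1,3,4,5}  [accepting]
'd' @ 3: {1,3,4,5}  [accepting]
final: {1,3,4,5}; accept 1 in set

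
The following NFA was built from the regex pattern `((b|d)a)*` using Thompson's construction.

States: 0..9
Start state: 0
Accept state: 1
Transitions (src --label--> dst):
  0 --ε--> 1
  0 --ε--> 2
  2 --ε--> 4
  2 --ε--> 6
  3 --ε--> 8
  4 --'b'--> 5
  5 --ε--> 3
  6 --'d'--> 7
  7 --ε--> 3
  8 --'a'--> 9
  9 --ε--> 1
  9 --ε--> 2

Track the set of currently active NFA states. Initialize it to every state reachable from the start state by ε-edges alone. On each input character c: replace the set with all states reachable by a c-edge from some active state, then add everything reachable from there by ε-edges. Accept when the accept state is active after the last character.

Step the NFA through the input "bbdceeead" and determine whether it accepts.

Answer: REJECT

Trace:
start: ε-closure({0}) = {0,1,2,4,6}
'b' @ 1: {3,5,8}
'b' @ 2: {}  — state set empty
rest 'dceeead' ignored (set empty)
after full input: {}  (accept=1 not in)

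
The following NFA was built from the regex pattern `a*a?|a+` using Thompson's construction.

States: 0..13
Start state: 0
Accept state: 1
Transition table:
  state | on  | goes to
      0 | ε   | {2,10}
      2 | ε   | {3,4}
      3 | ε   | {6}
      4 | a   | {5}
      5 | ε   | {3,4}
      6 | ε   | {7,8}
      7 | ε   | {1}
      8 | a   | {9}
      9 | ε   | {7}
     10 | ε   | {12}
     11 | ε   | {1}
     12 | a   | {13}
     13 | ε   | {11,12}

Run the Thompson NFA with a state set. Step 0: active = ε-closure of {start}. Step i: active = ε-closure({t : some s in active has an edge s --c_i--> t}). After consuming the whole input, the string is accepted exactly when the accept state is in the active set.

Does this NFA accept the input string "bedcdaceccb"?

Answer: REJECT

Trace:
start: ε-closure({0}) = {0,1,2,3,4,6,7,8,10,12}
'b' @ 1: {}  — state set empty
rest 'edcdaceccb' ignored (set empty)
final: {}; accept 1 not in set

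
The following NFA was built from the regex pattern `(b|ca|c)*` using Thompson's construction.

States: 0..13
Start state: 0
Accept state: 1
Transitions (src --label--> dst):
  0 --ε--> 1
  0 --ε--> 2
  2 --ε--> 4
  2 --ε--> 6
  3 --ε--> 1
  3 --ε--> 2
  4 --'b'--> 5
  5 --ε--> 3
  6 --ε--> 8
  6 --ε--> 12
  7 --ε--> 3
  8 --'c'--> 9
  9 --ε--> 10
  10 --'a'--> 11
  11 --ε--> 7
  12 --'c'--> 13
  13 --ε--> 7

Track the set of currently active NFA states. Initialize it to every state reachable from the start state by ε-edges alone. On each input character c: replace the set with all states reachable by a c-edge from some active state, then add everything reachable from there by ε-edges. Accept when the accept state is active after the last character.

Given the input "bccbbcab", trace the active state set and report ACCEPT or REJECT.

Answer: ACCEPT

Derivation:
initial (ε-close {0}): {0,1,2,4,6,8,12}
'b' @ 1: {1,2,3,4,5,6,8,12}  [accepting]
'c' @ 2: {1,2,3,4,6,7,8,9,10,12,13}  [accepting]
'c' @ 3: {1,2,3,4,6,7,8,9,10,12,13}  [accepting]
'b' @ 4: {1,2,3,4,5,6,8,12}  [accepting]
'b' @ 5: {1,2,3,4,5,6,8,12}  [accepting]
'c' @ 6: {1,2,3,4,6,7,8,9,10,12,13}  [accepting]
'a' @ 7: {1,2,3,4,6,7,8,11,12}  [accepting]
'b' @ 8: {1,2,3,4,5,6,8,12}  [accepting]
after full input: {1,2,3,4,5,6,8,12}  (accept=1 in)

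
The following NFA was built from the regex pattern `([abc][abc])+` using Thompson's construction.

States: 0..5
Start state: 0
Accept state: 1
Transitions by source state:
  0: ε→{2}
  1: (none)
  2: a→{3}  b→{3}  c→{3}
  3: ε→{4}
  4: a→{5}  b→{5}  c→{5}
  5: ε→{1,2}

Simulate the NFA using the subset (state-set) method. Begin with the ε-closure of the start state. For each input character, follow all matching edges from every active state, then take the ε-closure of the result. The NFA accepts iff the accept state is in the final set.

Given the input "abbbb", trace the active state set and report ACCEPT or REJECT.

S₀ = ε-closure({0}) = {0,2}
'a' @ 1: {3,4}
'b' @ 2: {1,2,5}  [accepting]
'b' @ 3: {3,4}
'b' @ 4: {1,2,5}  [accepting]
'b' @ 5: {3,4}
after full input: {3,4}  (accept=1 not in)

Answer: REJECT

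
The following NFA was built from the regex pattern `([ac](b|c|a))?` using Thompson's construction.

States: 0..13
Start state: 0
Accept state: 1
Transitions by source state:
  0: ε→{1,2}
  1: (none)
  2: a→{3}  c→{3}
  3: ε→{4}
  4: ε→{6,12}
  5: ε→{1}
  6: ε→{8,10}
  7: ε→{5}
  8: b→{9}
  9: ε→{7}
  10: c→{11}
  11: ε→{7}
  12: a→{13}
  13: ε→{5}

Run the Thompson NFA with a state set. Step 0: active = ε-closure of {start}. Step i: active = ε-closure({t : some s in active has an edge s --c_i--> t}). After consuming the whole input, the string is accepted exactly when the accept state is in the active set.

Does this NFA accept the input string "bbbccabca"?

Answer: REJECT

Steps:
initial (ε-close {0}): {0,1,2}
'b' @ 1: {}  — state set empty
rest 'bbccabca' ignored (set empty)
after full input: {}  (accept=1 not in)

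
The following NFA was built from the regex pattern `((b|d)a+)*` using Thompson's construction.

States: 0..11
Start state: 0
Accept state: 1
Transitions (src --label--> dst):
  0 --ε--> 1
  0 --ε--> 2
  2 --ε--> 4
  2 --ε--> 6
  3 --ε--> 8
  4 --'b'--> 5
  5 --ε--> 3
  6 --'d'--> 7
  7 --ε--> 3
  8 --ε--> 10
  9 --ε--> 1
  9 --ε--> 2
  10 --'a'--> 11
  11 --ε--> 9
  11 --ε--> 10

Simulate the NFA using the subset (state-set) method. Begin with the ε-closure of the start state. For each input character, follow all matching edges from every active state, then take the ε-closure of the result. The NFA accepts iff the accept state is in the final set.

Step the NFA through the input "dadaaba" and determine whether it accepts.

Answer: ACCEPT

Steps:
initial (ε-close {0}): {0,1,2,4,6}
'd' @ 1: {3,7,8,10}
'a' @ 2: {1,2,4,6,9,10,11}  [accepting]
'd' @ 3: {3,7,8,10}
'a' @ 4: {1,2,4,6,9,10,11}  [accepting]
'a' @ 5: {1,2,4,6,9,10,11}  [accepting]
'b' @ 6: {3,5,8,10}
'a' @ 7: {1,2,4,6,9,10,11}  [accepting]
after full input: {1,2,4,6,9,10,11}  (accept=1 in)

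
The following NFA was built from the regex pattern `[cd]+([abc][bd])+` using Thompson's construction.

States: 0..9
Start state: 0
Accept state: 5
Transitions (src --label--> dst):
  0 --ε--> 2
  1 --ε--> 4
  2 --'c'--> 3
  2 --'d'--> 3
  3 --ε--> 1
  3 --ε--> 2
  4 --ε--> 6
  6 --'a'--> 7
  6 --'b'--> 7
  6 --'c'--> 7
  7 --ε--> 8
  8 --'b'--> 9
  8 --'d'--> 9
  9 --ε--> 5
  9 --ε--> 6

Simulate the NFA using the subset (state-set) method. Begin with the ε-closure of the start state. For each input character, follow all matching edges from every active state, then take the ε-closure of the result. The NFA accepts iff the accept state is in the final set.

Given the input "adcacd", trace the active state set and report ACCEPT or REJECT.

Answer: REJECT

Derivation:
initial (ε-close {0}): {0,2}
'a' @ 1: {}  — dead — no transitions
rest 'dcacd' ignored (set empty)
end set {} — state 5 not in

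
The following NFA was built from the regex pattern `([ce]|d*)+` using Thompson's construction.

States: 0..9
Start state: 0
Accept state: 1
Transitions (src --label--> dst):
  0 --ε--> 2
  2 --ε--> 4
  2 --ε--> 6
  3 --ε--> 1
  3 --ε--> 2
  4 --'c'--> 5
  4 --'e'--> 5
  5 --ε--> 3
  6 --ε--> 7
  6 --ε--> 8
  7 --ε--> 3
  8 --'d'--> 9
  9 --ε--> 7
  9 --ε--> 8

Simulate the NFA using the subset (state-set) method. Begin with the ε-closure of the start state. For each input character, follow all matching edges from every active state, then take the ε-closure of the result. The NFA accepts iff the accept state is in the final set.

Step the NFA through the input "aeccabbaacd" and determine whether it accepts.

initial (ε-close {0}): {0,1,2,3,4,6,7,8}
'a' @ 1: {}  — state set empty
rest 'eccabbaacd' ignored (set empty)
after full input: {}  (accept=1 not in)

Answer: REJECT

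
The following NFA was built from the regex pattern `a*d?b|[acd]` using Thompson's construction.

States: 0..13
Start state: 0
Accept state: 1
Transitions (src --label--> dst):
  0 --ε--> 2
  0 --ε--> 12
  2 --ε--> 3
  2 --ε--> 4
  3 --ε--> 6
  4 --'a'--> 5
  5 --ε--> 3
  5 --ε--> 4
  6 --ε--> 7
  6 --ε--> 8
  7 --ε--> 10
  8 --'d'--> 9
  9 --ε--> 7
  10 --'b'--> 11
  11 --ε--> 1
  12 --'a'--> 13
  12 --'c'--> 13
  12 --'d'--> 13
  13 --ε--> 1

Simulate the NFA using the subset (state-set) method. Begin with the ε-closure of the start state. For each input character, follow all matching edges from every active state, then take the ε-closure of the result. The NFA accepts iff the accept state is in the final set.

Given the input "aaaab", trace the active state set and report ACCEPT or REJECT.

start: ε-closure({0}) = {0,2,3,4,6,7,8,10,12}
'a' @ 1: {1,3,4,5,6,7,8,10,13}  ✓accept
'a' @ 2: {3,4,5,6,7,8,10}
'a' @ 3: {3,4,5,6,7,8,10}
'a' @ 4: {3,4,5,6,7,8,10}
'b' @ 5: {1,11}  ✓accept
final: {1,11}; accept 1 in set

Answer: ACCEPT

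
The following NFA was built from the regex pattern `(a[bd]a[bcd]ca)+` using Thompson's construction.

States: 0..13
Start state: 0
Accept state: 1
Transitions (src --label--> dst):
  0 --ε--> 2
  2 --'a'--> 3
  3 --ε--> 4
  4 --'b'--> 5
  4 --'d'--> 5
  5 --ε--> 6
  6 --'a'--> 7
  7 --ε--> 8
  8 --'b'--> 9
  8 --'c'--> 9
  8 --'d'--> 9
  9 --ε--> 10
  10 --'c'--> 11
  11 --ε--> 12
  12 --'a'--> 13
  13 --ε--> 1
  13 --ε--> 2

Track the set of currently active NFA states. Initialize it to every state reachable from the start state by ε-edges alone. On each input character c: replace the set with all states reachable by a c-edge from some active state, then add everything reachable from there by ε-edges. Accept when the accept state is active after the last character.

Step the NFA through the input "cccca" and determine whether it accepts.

start: ε-closure({0}) = {0,2}
'c' @ 1: {}  — state set empty
rest 'ccca' ignored (set empty)
final: {}; accept 1 not in set

Answer: REJECT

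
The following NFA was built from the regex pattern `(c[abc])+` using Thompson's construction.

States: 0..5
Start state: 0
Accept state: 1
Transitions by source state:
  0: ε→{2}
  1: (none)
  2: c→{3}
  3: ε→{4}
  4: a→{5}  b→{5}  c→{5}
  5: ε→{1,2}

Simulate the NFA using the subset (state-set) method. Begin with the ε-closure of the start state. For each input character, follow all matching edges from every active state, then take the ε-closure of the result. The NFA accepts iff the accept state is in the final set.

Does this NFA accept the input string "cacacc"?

Answer: ACCEPT

Trace:
initial (ε-close {0}): {0,2}
'c' @ 1: {3,4}
'a' @ 2: {1,2,5}  ✓accept
'c' @ 3: {3,4}
'a' @ 4: {1,2,5}  ✓accept
'c' @ 5: {3,4}
'c' @ 6: {1,2,5}  ✓accept
after full input: {1,2,5}  (accept=1 in)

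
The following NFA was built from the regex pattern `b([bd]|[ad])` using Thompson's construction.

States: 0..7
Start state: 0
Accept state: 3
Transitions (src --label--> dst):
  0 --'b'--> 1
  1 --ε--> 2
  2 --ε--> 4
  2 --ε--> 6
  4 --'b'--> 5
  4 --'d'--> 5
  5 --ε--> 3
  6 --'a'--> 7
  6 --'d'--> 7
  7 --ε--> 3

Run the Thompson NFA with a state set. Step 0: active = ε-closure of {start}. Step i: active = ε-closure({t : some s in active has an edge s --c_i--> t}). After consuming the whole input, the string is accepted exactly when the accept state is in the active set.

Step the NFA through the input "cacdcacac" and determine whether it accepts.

Answer: REJECT

Derivation:
initial (ε-close {0}): {0}
'c' @ 1: {}  — dead — no transitions
rest 'acdcacac' ignored (set empty)
final: {}; accept 3 not in set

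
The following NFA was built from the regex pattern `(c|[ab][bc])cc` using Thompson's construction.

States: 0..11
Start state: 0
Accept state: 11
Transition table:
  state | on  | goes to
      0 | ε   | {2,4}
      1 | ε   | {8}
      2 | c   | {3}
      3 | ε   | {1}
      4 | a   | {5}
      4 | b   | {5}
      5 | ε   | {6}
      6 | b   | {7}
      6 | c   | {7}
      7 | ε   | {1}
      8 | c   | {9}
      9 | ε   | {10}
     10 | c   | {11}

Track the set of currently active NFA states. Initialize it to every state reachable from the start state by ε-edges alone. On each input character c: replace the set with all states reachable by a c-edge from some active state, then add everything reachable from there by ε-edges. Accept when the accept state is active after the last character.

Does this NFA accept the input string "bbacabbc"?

start: ε-closure({0}) = {0,2,4}
'b' @ 1: {5,6}
'b' @ 2: {1,7,8}
'a' @ 3: {}  — state set empty
rest 'cabbc' ignored (set empty)
final: {}; accept 11 not in set

Answer: REJECT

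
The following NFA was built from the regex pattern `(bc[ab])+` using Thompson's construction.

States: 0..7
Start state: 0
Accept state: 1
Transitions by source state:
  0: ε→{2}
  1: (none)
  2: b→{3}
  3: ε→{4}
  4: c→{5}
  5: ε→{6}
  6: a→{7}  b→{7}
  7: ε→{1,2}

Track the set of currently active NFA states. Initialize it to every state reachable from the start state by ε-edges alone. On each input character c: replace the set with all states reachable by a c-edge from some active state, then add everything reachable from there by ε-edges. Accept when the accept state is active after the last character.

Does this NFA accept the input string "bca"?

Answer: ACCEPT

Trace:
start: ε-closure({0}) = {0,2}
'b' @ 1: {3,4}
'c' @ 2: {5,6}
'a' @ 3: {1,2,7}  [accepting]
final: {1,2,7}; accept 1 in set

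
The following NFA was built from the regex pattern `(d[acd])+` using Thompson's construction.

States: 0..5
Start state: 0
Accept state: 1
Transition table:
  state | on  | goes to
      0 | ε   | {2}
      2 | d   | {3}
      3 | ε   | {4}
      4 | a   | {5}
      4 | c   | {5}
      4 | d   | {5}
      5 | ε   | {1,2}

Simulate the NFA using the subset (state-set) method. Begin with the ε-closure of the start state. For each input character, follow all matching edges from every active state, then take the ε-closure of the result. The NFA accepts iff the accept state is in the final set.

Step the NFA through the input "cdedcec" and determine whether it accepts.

initial (ε-close {0}): {0,2}
'c' @ 1: {}  — no active states
rest 'dedcec' ignored (set empty)
final: {}; accept 1 not in set

Answer: REJECT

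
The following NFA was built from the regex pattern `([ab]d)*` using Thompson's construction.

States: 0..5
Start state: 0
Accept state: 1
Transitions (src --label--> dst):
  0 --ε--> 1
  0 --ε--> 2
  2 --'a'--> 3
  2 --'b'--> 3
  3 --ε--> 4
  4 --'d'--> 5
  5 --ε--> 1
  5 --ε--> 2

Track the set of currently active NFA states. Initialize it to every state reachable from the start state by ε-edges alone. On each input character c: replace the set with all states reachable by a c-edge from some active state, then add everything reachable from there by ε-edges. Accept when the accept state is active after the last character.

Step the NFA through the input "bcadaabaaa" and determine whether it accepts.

S₀ = ε-closure({0}) = {0,1,2}
'b' @ 1: {3,4}
'c' @ 2: {}  — dead — no transitions
rest 'adaabaaa' ignored (set empty)
after full input: {}  (accept=1 not in)

Answer: REJECT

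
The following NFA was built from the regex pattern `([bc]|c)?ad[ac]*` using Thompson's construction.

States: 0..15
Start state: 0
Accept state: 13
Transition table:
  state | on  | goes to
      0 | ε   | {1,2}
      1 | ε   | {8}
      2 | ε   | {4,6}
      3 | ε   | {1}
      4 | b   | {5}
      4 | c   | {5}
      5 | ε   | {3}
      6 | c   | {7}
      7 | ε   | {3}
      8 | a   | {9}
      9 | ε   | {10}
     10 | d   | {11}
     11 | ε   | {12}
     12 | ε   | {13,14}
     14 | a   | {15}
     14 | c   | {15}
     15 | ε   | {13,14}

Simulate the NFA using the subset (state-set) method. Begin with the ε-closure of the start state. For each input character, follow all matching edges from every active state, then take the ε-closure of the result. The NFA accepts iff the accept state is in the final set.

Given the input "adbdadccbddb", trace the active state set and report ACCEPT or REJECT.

start: ε-closure({0}) = {0,1,2,4,6,8}
'a' @ 1: {9,10}
'd' @ 2: {11,12,13,14}  (accept∈set)
'b' @ 3: {}  — state set empty
rest 'dadccbddb' ignored (set empty)
after full input: {}  (accept=13 not in)

Answer: REJECT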